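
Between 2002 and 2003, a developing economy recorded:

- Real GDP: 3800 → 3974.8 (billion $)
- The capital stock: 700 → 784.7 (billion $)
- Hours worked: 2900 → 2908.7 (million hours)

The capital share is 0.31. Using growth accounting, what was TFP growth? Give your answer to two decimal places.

Real GDP growth = (3974.8 − 3800) / 3800 = 4.6%.
The capital stock growth = (784.7 − 700) / 700 = 12.1%.
Hours worked growth = (2908.7 − 2900) / 2900 = 0.3%.
Labor's share = 1 − 0.31 = 0.69.
The capital stock: 0.31 × 12.1 = 3.751 pp.
Hours worked: 0.69 × 0.3 = 0.207 pp.
TFP growth = 4.6 − 3.958 = 0.642%.

0.64%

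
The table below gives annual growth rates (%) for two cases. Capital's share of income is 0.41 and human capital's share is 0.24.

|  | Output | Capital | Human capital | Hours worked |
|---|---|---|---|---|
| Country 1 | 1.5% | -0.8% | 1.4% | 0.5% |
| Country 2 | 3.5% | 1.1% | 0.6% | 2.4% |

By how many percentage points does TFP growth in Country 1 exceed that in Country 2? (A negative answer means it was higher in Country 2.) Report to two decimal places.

-0.75 percentage points

Labor's share = 1 − 0.41 − 0.24 = 0.35.
Country 1: TFP = 1.5 + 0.328 − 0.336 − 0.175 = 1.317%.
Country 2: TFP = 3.5 − 0.451 − 0.144 − 0.84 = 2.065%.
Difference = 1.317 − (2.065) = -0.748 pp.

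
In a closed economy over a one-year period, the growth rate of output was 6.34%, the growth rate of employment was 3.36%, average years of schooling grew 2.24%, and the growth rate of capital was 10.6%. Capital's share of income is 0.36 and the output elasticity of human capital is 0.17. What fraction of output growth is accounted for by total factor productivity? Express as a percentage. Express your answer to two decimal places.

Labor's share = 1 − 0.36 − 0.17 = 0.47.
Capital: 0.36 × 10.6 = 3.816 pp.
Average years of schooling: 0.17 × 2.24 = 0.3808 pp.
Employment: 0.47 × 3.36 = 1.5792 pp.
TFP growth = 6.34 − 5.776 = 0.564%.
TFP share of growth = 0.564 / 6.34 × 100 = 8.8959%.

Total factor productivity accounted for 8.90% of growth.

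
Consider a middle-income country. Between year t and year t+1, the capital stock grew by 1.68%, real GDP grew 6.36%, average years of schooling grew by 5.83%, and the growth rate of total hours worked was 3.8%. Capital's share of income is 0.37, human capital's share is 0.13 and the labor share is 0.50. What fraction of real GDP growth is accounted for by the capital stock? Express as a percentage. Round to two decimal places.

The capital stock accounted for 9.77% of growth.

The capital stock contributed 0.37 × 1.68 = 0.6216 pp.
Share of growth = 0.6216 / 6.36 × 100 = 9.7736%.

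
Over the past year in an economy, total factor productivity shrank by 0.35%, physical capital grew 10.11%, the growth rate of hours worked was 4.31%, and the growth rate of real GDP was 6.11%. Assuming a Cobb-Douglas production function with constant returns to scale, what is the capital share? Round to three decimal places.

gY = gA + α·gK + (1−α)·gL, so gY − gA − gL = α(gK − gL).
6.11 + 0.35 − 4.31 = α × (10.11 − 4.31).
2.15 = 5.8 α, so α = 0.37069.

0.371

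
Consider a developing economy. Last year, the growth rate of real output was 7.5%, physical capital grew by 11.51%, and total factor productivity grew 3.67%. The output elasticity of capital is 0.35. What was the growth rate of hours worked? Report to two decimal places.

-0.31%

Labor's share = 1 − 0.35 = 0.65.
gY = gA + 0.35×11.51 + 0.65×g.
0.65×g = 7.5 − 3.67 − 4.0285 = -0.1985.
g = -0.1985 / 0.65 = -0.3054%.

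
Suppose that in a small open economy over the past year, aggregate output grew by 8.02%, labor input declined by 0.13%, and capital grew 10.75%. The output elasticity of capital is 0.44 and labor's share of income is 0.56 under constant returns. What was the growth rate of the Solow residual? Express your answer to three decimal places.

Labor's share = 1 − 0.44 = 0.56.
Capital: 0.44 × 10.75 = 4.73 pp.
Labor input: 0.56 × (-0.13) = -0.0728 pp.
TFP growth = 8.02 − 4.6572 = 3.3628%.

3.363%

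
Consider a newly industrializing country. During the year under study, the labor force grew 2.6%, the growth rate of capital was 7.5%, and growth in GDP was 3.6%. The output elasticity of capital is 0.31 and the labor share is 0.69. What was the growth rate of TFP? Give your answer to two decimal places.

-0.52%

Labor's share = 1 − 0.31 = 0.69.
Capital: 0.31 × 7.5 = 2.325 pp.
The labor force: 0.69 × 2.6 = 1.794 pp.
TFP growth = 3.6 − 4.119 = -0.519%.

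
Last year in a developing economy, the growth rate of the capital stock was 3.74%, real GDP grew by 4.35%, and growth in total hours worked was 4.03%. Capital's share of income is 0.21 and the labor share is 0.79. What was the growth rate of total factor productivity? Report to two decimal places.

Total factor productivity grew 0.38%.

Labor's share = 1 − 0.21 = 0.79.
The capital stock: 0.21 × 3.74 = 0.7854 pp.
Total hours worked: 0.79 × 4.03 = 3.1837 pp.
TFP growth = 4.35 − 3.9691 = 0.3809%.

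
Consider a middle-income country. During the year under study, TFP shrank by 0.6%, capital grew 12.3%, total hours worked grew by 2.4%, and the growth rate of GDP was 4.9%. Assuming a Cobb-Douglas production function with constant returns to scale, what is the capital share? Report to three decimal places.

The capital share is 0.313.

gY = gA + α·gK + (1−α)·gL, so gY − gA − gL = α(gK − gL).
4.9 + 0.6 − 2.4 = α × (12.3 − 2.4).
3.1 = 9.9 α, so α = 0.31313.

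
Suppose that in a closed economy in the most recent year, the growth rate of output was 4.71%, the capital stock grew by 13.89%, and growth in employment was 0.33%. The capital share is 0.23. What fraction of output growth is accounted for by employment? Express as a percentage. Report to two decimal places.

Labor's share = 1 − 0.23 = 0.77.
Employment contributed 0.77 × 0.33 = 0.2541 pp.
Share of growth = 0.2541 / 4.71 × 100 = 5.3949%.

5.39%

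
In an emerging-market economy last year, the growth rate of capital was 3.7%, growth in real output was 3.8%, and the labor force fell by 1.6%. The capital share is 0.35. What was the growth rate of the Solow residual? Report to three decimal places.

3.545%

Labor's share = 1 − 0.35 = 0.65.
Capital: 0.35 × 3.7 = 1.295 pp.
The labor force: 0.65 × (-1.6) = -1.04 pp.
TFP growth = 3.8 − 0.255 = 3.545%.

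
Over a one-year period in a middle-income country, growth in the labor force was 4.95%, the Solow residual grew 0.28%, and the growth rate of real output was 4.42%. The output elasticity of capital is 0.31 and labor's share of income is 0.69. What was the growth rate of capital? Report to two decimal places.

2.34%

Labor's share = 1 − 0.31 = 0.69.
gY = gA + 0.69×4.95 + 0.31×g.
0.31×g = 4.42 − 0.28 − 3.4155 = 0.7245.
g = 0.7245 / 0.31 = 2.3371%.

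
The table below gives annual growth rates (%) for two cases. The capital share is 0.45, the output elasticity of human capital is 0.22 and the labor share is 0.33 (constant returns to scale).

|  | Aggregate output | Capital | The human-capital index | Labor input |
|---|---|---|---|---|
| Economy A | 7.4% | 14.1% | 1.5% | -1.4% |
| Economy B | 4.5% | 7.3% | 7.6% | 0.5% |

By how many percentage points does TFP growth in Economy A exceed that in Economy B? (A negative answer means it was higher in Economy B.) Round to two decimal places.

Labor's share = 1 − 0.45 − 0.22 = 0.33.
Economy A: TFP = 7.4 − 6.345 − 0.33 + 0.462 = 1.187%.
Economy B: TFP = 4.5 − 3.285 − 1.672 − 0.165 = -0.622%.
Difference = 1.187 − (-0.622) = 1.809 pp.

1.81 percentage points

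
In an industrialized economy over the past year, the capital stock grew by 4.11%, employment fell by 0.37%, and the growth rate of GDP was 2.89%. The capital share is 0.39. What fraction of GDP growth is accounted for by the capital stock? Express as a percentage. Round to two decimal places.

55.46%

The capital stock contributed 0.39 × 4.11 = 1.6029 pp.
Share of growth = 1.6029 / 2.89 × 100 = 55.4637%.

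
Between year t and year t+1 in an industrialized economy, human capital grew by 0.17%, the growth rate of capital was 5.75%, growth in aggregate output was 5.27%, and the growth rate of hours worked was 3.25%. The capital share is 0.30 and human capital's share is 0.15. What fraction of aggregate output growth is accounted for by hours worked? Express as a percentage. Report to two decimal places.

33.92%

Labor's share = 1 − 0.3 − 0.15 = 0.55.
Hours worked contributed 0.55 × 3.25 = 1.7875 pp.
Share of growth = 1.7875 / 5.27 × 100 = 33.9184%.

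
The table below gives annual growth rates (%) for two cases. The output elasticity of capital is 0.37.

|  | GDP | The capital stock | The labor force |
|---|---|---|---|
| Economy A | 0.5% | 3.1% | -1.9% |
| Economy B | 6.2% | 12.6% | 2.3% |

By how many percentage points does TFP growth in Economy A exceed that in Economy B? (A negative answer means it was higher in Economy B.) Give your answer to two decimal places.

Labor's share = 1 − 0.37 = 0.63.
Economy A: TFP = 0.5 − 1.147 + 1.197 = 0.55%.
Economy B: TFP = 6.2 − 4.662 − 1.449 = 0.089%.
Difference = 0.55 − (0.089) = 0.461 pp.

0.46 percentage points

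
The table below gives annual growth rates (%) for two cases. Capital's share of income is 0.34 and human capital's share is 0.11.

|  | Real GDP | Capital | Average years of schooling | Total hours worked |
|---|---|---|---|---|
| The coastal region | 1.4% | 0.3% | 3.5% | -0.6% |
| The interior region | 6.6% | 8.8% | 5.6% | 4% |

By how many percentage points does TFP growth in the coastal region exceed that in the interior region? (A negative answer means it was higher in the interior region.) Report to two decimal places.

0.45 percentage points

Labor's share = 1 − 0.34 − 0.11 = 0.55.
The coastal region: TFP = 1.4 − 0.102 − 0.385 + 0.33 = 1.243%.
The interior region: TFP = 6.6 − 2.992 − 0.616 − 2.2 = 0.792%.
Difference = 1.243 − (0.792) = 0.451 pp.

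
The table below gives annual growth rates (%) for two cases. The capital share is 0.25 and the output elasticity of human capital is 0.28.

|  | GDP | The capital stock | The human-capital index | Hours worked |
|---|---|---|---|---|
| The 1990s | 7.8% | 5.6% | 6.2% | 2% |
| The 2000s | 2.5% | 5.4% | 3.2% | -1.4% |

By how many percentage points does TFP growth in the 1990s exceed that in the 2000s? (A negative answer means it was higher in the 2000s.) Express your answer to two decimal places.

2.81 percentage points

Labor's share = 1 − 0.25 − 0.28 = 0.47.
The 1990s: TFP = 7.8 − 1.4 − 1.736 − 0.94 = 3.724%.
The 2000s: TFP = 2.5 − 1.35 − 0.896 + 0.658 = 0.912%.
Difference = 3.724 − (0.912) = 2.812 pp.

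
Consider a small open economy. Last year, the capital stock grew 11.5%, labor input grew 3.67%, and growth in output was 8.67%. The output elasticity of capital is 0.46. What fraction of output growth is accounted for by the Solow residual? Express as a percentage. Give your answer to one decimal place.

Labor's share = 1 − 0.46 = 0.54.
The capital stock: 0.46 × 11.5 = 5.29 pp.
Labor input: 0.54 × 3.67 = 1.9818 pp.
TFP growth = 8.67 − 7.2718 = 1.3982%.
TFP share of growth = 1.3982 / 8.67 × 100 = 16.127%.

16.1%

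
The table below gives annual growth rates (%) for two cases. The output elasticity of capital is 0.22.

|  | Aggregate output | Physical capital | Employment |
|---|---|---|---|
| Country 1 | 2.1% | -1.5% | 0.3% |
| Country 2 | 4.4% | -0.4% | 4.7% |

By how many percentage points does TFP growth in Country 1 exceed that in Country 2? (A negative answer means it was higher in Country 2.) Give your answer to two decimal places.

Labor's share = 1 − 0.22 = 0.78.
Country 1: TFP = 2.1 + 0.33 − 0.234 = 2.196%.
Country 2: TFP = 4.4 + 0.088 − 3.666 = 0.822%.
Difference = 2.196 − (0.822) = 1.374 pp.

1.37 percentage points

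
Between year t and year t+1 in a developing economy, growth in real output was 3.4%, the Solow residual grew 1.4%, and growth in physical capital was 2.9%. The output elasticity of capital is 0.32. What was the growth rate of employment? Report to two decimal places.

Employment grew 1.58%.

Labor's share = 1 − 0.32 = 0.68.
gY = gA + 0.32×2.9 + 0.68×g.
0.68×g = 3.4 − 1.4 − 0.928 = 1.072.
g = 1.072 / 0.68 = 1.5765%.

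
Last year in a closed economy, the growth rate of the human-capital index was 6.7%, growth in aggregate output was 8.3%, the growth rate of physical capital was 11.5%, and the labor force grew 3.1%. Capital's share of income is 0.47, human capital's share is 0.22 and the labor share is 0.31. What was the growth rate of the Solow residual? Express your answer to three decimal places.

The Solow residual grew 0.460%.

Labor's share = 1 − 0.47 − 0.22 = 0.31.
Physical capital: 0.47 × 11.5 = 5.405 pp.
The human-capital index: 0.22 × 6.7 = 1.474 pp.
The labor force: 0.31 × 3.1 = 0.961 pp.
TFP growth = 8.3 − 7.84 = 0.46%.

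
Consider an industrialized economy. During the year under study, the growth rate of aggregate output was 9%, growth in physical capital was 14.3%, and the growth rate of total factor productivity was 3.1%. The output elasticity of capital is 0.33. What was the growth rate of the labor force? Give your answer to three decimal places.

1.763%

Labor's share = 1 − 0.33 = 0.67.
gY = gA + 0.33×14.3 + 0.67×g.
0.67×g = 9 − 3.1 − 4.719 = 1.181.
g = 1.181 / 0.67 = 1.76269%.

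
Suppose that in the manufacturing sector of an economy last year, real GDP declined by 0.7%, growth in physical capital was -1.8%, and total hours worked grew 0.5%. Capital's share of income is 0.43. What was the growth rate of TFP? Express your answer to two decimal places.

-0.21%

Labor's share = 1 − 0.43 = 0.57.
Physical capital: 0.43 × (-1.8) = -0.774 pp.
Total hours worked: 0.57 × 0.5 = 0.285 pp.
TFP growth = -0.7 + 0.489 = -0.211%.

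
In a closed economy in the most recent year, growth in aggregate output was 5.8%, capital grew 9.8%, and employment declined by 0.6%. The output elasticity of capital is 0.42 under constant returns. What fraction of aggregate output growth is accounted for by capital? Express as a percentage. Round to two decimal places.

70.97%

Capital contributed 0.42 × 9.8 = 4.116 pp.
Share of growth = 4.116 / 5.8 × 100 = 70.9655%.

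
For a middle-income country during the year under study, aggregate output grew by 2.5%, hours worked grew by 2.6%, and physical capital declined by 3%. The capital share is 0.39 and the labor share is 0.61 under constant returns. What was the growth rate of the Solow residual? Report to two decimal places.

2.08%

Labor's share = 1 − 0.39 = 0.61.
Physical capital: 0.39 × (-3) = -1.17 pp.
Hours worked: 0.61 × 2.6 = 1.586 pp.
TFP growth = 2.5 − 0.416 = 2.084%.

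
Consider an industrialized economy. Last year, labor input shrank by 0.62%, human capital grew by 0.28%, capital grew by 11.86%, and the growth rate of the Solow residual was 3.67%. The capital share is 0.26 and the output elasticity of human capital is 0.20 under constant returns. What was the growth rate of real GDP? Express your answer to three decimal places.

Real GDP growth was 6.475%.

Labor's share = 1 − 0.26 − 0.2 = 0.54.
Capital: 0.26 × 11.86 = 3.0836 pp.
Human capital: 0.2 × 0.28 = 0.056 pp.
Labor input: 0.54 × (-0.62) = -0.3348 pp.
Output growth = 3.67 + 2.8048 = 6.4748%.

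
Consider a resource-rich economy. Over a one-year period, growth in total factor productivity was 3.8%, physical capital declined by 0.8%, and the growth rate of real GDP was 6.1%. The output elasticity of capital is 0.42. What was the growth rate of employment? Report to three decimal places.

Employment grew 4.545%.

Labor's share = 1 − 0.42 = 0.58.
gY = gA + 0.42×(-0.8) + 0.58×g.
0.58×g = 6.1 − 3.8 + 0.336 = 2.636.
g = 2.636 / 0.58 = 4.54483%.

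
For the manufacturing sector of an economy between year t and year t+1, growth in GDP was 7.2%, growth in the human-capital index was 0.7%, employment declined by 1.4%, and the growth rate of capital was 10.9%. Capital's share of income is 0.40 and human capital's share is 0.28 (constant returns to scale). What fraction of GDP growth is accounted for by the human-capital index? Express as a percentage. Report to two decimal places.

The human-capital index contributed 0.28 × 0.7 = 0.196 pp.
Share of growth = 0.196 / 7.2 × 100 = 2.7222%.

2.72%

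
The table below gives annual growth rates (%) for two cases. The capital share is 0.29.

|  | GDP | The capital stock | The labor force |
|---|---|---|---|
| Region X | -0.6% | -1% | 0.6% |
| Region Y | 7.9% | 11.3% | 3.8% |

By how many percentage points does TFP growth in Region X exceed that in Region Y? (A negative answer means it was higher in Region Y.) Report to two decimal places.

Labor's share = 1 − 0.29 = 0.71.
Region X: TFP = -0.6 + 0.29 − 0.426 = -0.736%.
Region Y: TFP = 7.9 − 3.277 − 2.698 = 1.925%.
Difference = -0.736 − (1.925) = -2.661 pp.

-2.66 percentage points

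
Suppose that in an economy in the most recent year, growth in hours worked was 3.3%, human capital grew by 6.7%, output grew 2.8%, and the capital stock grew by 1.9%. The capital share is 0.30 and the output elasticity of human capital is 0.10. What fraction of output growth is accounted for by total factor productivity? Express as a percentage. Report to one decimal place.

Total factor productivity accounted for -15.0% of growth.

Labor's share = 1 − 0.3 − 0.1 = 0.6.
The capital stock: 0.3 × 1.9 = 0.57 pp.
Human capital: 0.1 × 6.7 = 0.67 pp.
Hours worked: 0.6 × 3.3 = 1.98 pp.
TFP growth = 2.8 − 3.22 = -0.42%.
TFP share of growth = -0.42 / 2.8 × 100 = -15%.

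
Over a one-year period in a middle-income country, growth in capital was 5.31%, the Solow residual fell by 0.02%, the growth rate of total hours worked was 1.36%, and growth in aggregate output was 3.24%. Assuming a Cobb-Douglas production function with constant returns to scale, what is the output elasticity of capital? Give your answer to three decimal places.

α = 0.481

gY = gA + α·gK + (1−α)·gL, so gY − gA − gL = α(gK − gL).
3.24 + 0.02 − 1.36 = α × (5.31 − 1.36).
1.9 = 3.95 α, so α = 0.48101.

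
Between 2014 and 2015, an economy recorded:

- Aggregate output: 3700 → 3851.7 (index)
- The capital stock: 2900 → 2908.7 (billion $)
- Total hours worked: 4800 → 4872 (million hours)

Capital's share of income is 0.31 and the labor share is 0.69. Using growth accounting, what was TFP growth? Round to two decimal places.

Aggregate output growth = (3851.7 − 3700) / 3700 = 4.1%.
The capital stock growth = (2908.7 − 2900) / 2900 = 0.3%.
Total hours worked growth = (4872 − 4800) / 4800 = 1.5%.
Labor's share = 1 − 0.31 = 0.69.
The capital stock: 0.31 × 0.3 = 0.093 pp.
Total hours worked: 0.69 × 1.5 = 1.035 pp.
TFP growth = 4.1 − 1.128 = 2.972%.

2.97%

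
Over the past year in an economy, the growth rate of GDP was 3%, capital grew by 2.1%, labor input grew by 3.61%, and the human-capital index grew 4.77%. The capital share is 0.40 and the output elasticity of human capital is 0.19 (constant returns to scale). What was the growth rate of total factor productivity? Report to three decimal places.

-0.226%

Labor's share = 1 − 0.4 − 0.19 = 0.41.
Capital: 0.4 × 2.1 = 0.84 pp.
The human-capital index: 0.19 × 4.77 = 0.9063 pp.
Labor input: 0.41 × 3.61 = 1.4801 pp.
TFP growth = 3 − 3.2264 = -0.2264%.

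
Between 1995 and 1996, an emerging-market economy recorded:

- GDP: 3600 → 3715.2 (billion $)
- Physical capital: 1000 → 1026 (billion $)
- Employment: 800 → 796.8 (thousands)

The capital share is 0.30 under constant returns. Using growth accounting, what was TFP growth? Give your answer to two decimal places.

2.70%

GDP growth = (3715.2 − 3600) / 3600 = 3.2%.
Physical capital growth = (1026 − 1000) / 1000 = 2.6%.
Employment growth = (796.8 − 800) / 800 = -0.4%.
Labor's share = 1 − 0.3 = 0.7.
Physical capital: 0.3 × 2.6 = 0.78 pp.
Employment: 0.7 × (-0.4) = -0.28 pp.
TFP growth = 3.2 − 0.5 = 2.7%.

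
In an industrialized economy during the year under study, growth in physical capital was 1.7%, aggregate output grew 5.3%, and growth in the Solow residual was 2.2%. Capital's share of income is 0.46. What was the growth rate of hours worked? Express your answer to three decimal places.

4.293%

Labor's share = 1 − 0.46 = 0.54.
gY = gA + 0.46×1.7 + 0.54×g.
0.54×g = 5.3 − 2.2 − 0.782 = 2.318.
g = 2.318 / 0.54 = 4.29259%.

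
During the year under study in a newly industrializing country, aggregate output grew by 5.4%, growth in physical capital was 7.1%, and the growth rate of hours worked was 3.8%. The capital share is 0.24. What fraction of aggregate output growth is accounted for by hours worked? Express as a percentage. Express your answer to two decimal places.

Hours worked accounted for 53.48% of growth.

Labor's share = 1 − 0.24 = 0.76.
Hours worked contributed 0.76 × 3.8 = 2.888 pp.
Share of growth = 2.888 / 5.4 × 100 = 53.4815%.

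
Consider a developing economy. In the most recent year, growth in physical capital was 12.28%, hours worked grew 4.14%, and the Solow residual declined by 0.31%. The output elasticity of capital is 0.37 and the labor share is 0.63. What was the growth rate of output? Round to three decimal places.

Output grew 6.842%.

Labor's share = 1 − 0.37 = 0.63.
Physical capital: 0.37 × 12.28 = 4.5436 pp.
Hours worked: 0.63 × 4.14 = 2.6082 pp.
Output growth = -0.31 + 7.1518 = 6.8418%.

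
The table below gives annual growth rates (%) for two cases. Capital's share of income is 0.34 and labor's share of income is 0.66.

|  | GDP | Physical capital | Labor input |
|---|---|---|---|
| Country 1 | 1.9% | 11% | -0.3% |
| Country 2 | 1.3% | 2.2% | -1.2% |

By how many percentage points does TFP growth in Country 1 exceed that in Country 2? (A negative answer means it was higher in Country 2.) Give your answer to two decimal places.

Labor's share = 1 − 0.34 = 0.66.
Country 1: TFP = 1.9 − 3.74 + 0.198 = -1.642%.
Country 2: TFP = 1.3 − 0.748 + 0.792 = 1.344%.
Difference = -1.642 − (1.344) = -2.986 pp.

-2.99 percentage points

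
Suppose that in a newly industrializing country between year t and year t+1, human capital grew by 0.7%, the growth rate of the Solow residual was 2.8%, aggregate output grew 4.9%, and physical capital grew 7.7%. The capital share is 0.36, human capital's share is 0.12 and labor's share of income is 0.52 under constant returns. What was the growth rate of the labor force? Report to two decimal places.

-1.45%

Labor's share = 1 − 0.36 − 0.12 = 0.52.
gY = gA + 0.36×7.7 + 0.12×0.7 + 0.52×g.
0.52×g = 4.9 − 2.8 − 2.856 = -0.756.
g = -0.756 / 0.52 = -1.4538%.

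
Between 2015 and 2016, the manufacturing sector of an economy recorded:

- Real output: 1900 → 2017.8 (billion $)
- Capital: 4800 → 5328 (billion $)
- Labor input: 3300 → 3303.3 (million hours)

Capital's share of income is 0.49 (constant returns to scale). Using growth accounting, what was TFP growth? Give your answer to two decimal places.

TFP growth was 0.76%.

Real output growth = (2017.8 − 1900) / 1900 = 6.2%.
Capital growth = (5328 − 4800) / 4800 = 11%.
Labor input growth = (3303.3 − 3300) / 3300 = 0.1%.
Labor's share = 1 − 0.49 = 0.51.
Capital: 0.49 × 11 = 5.39 pp.
Labor input: 0.51 × 0.1 = 0.051 pp.
TFP growth = 6.2 − 5.441 = 0.759%.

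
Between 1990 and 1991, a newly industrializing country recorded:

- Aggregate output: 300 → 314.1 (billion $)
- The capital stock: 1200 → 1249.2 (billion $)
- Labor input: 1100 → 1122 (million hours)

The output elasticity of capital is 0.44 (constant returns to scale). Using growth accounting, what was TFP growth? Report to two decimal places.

TFP growth was 1.78%.

Aggregate output growth = (314.1 − 300) / 300 = 4.7%.
The capital stock growth = (1249.2 − 1200) / 1200 = 4.1%.
Labor input growth = (1122 − 1100) / 1100 = 2%.
Labor's share = 1 − 0.44 = 0.56.
The capital stock: 0.44 × 4.1 = 1.804 pp.
Labor input: 0.56 × 2 = 1.12 pp.
TFP growth = 4.7 − 2.924 = 1.776%.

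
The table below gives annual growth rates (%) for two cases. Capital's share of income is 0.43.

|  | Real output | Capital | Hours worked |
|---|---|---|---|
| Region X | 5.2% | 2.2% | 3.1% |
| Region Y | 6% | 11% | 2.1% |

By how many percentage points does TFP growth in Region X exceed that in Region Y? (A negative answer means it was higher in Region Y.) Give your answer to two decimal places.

2.41 percentage points

Labor's share = 1 − 0.43 = 0.57.
Region X: TFP = 5.2 − 0.946 − 1.767 = 2.487%.
Region Y: TFP = 6 − 4.73 − 1.197 = 0.073%.
Difference = 2.487 − (0.073) = 2.414 pp.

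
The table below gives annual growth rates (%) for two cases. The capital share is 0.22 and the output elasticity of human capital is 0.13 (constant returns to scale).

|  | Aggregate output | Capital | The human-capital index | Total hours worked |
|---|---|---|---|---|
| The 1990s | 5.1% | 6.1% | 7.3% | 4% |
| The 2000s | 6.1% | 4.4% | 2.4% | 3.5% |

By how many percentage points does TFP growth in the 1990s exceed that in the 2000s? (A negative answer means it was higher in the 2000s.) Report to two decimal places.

-2.34 percentage points

Labor's share = 1 − 0.22 − 0.13 = 0.65.
The 1990s: TFP = 5.1 − 1.342 − 0.949 − 2.6 = 0.209%.
The 2000s: TFP = 6.1 − 0.968 − 0.312 − 2.275 = 2.545%.
Difference = 0.209 − (2.545) = -2.336 pp.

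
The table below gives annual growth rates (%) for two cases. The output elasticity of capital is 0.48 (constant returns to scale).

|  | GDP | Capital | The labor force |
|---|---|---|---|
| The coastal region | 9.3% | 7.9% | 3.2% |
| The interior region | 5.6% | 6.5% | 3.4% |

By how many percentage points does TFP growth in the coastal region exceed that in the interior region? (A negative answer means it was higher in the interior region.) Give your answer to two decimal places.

3.13 percentage points

Labor's share = 1 − 0.48 = 0.52.
The coastal region: TFP = 9.3 − 3.792 − 1.664 = 3.844%.
The interior region: TFP = 5.6 − 3.12 − 1.768 = 0.712%.
Difference = 3.844 − (0.712) = 3.132 pp.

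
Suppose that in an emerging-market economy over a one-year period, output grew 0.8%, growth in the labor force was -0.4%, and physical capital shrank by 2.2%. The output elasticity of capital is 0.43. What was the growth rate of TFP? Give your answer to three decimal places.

1.974%

Labor's share = 1 − 0.43 = 0.57.
Physical capital: 0.43 × (-2.2) = -0.946 pp.
The labor force: 0.57 × (-0.4) = -0.228 pp.
TFP growth = 0.8 + 1.174 = 1.974%.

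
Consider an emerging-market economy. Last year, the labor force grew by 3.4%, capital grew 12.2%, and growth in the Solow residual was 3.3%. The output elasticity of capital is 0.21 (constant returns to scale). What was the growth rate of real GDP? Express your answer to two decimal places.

Labor's share = 1 − 0.21 = 0.79.
Capital: 0.21 × 12.2 = 2.562 pp.
The labor force: 0.79 × 3.4 = 2.686 pp.
Output growth = 3.3 + 5.248 = 8.548%.

8.55%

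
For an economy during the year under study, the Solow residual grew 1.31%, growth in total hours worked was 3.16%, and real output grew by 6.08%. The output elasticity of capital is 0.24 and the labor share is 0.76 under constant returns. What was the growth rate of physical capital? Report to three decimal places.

9.868%

Labor's share = 1 − 0.24 = 0.76.
gY = gA + 0.76×3.16 + 0.24×g.
0.24×g = 6.08 − 1.31 − 2.4016 = 2.3684.
g = 2.3684 / 0.24 = 9.86833%.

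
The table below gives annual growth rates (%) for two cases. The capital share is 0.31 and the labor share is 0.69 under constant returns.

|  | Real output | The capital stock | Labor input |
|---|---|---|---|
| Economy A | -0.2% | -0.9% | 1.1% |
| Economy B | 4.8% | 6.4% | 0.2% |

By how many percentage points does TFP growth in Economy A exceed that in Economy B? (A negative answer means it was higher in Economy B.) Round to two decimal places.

Labor's share = 1 − 0.31 = 0.69.
Economy A: TFP = -0.2 + 0.279 − 0.759 = -0.68%.
Economy B: TFP = 4.8 − 1.984 − 0.138 = 2.678%.
Difference = -0.68 − (2.678) = -3.358 pp.

-3.36 percentage points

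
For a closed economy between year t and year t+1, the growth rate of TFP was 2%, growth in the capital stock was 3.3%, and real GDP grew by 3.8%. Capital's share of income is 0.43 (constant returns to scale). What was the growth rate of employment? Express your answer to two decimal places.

Labor's share = 1 − 0.43 = 0.57.
gY = gA + 0.43×3.3 + 0.57×g.
0.57×g = 3.8 − 2 − 1.419 = 0.381.
g = 0.381 / 0.57 = 0.6684%.

Employment growth was 0.67%.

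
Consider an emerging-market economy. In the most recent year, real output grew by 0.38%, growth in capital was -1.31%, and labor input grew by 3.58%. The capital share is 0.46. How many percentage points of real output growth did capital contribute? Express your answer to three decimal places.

-0.603 pp

Contribution = share × growth = 0.46 × (-1.31) = -0.6026 pp.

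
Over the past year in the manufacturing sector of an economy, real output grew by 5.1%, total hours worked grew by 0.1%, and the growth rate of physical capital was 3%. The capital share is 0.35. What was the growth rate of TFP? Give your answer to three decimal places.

Labor's share = 1 − 0.35 = 0.65.
Physical capital: 0.35 × 3 = 1.05 pp.
Total hours worked: 0.65 × 0.1 = 0.065 pp.
TFP growth = 5.1 − 1.115 = 3.985%.

3.985%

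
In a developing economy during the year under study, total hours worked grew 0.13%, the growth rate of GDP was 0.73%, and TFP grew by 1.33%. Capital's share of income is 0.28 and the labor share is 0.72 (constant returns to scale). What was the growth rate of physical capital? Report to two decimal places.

-2.48%

Labor's share = 1 − 0.28 = 0.72.
gY = gA + 0.72×0.13 + 0.28×g.
0.28×g = 0.73 − 1.33 − 0.0936 = -0.6936.
g = -0.6936 / 0.28 = -2.4771%.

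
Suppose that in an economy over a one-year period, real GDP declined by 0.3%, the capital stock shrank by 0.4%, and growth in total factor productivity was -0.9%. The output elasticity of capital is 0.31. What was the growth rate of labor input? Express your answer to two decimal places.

Labor's share = 1 − 0.31 = 0.69.
gY = gA + 0.31×(-0.4) + 0.69×g.
0.69×g = -0.3 + 0.9 + 0.124 = 0.724.
g = 0.724 / 0.69 = 1.0493%.

1.05%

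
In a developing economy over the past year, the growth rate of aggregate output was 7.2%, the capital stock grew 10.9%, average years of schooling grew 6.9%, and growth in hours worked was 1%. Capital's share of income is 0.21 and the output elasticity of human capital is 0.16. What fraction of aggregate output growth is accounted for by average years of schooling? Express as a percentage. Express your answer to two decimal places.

Average years of schooling contributed 0.16 × 6.9 = 1.104 pp.
Share of growth = 1.104 / 7.2 × 100 = 15.3333%.

Average years of schooling accounted for 15.33% of growth.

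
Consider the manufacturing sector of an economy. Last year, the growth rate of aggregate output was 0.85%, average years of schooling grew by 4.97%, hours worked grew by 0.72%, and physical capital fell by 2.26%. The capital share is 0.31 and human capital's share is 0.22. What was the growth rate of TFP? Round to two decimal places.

Labor's share = 1 − 0.31 − 0.22 = 0.47.
Physical capital: 0.31 × (-2.26) = -0.7006 pp.
Average years of schooling: 0.22 × 4.97 = 1.0934 pp.
Hours worked: 0.47 × 0.72 = 0.3384 pp.
TFP growth = 0.85 − 0.7312 = 0.1188%.

TFP growth was 0.12%.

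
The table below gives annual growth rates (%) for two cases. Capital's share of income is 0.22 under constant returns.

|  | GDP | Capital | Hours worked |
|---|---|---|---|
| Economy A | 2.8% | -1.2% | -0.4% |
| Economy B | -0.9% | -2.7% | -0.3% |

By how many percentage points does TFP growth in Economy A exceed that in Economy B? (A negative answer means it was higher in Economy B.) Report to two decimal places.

Labor's share = 1 − 0.22 = 0.78.
Economy A: TFP = 2.8 + 0.264 + 0.312 = 3.376%.
Economy B: TFP = -0.9 + 0.594 + 0.234 = -0.072%.
Difference = 3.376 − (-0.072) = 3.448 pp.

3.45 percentage points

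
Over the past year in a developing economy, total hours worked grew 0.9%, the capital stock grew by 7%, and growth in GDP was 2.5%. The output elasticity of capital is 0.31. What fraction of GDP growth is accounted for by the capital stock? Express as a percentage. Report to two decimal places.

86.80%

The capital stock contributed 0.31 × 7 = 2.17 pp.
Share of growth = 2.17 / 2.5 × 100 = 86.8%.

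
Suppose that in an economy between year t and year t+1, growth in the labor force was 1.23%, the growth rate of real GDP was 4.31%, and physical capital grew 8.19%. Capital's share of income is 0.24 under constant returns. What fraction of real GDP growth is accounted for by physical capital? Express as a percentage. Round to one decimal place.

Physical capital contributed 0.24 × 8.19 = 1.9656 pp.
Share of growth = 1.9656 / 4.31 × 100 = 45.606%.

Physical capital accounted for 45.6% of growth.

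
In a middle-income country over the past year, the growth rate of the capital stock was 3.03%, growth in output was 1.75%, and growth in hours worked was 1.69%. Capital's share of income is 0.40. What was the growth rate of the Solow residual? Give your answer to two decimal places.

Labor's share = 1 − 0.4 = 0.6.
The capital stock: 0.4 × 3.03 = 1.212 pp.
Hours worked: 0.6 × 1.69 = 1.014 pp.
TFP growth = 1.75 − 2.226 = -0.476%.

-0.48%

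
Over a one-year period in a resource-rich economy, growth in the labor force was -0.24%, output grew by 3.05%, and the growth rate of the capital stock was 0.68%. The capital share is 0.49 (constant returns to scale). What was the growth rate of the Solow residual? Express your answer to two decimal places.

2.84%

Labor's share = 1 − 0.49 = 0.51.
The capital stock: 0.49 × 0.68 = 0.3332 pp.
The labor force: 0.51 × (-0.24) = -0.1224 pp.
TFP growth = 3.05 − 0.2108 = 2.8392%.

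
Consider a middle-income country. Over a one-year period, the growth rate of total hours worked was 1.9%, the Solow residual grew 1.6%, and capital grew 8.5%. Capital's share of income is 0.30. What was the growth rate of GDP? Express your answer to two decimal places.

5.48%

Labor's share = 1 − 0.3 = 0.7.
Capital: 0.3 × 8.5 = 2.55 pp.
Total hours worked: 0.7 × 1.9 = 1.33 pp.
Output growth = 1.6 + 3.88 = 5.48%.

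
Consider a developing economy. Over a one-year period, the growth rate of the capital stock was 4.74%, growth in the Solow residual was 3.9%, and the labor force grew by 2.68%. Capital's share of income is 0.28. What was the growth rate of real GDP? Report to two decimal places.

7.16%

Labor's share = 1 − 0.28 = 0.72.
The capital stock: 0.28 × 4.74 = 1.3272 pp.
The labor force: 0.72 × 2.68 = 1.9296 pp.
Output growth = 3.9 + 3.2568 = 7.1568%.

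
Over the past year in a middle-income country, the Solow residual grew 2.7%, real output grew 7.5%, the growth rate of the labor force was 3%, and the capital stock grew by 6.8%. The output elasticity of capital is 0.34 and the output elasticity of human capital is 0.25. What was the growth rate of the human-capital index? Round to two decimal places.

Labor's share = 1 − 0.34 − 0.25 = 0.41.
gY = gA + 0.34×6.8 + 0.41×3 + 0.25×g.
0.25×g = 7.5 − 2.7 − 3.542 = 1.258.
g = 1.258 / 0.25 = 5.032%.

5.03%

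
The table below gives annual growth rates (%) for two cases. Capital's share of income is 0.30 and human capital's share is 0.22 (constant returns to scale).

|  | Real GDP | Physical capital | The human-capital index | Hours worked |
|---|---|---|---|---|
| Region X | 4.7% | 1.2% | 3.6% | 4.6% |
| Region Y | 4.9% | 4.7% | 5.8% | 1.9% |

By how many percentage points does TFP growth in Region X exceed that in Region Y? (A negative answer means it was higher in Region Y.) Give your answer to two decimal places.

Labor's share = 1 − 0.3 − 0.22 = 0.48.
Region X: TFP = 4.7 − 0.36 − 0.792 − 2.208 = 1.34%.
Region Y: TFP = 4.9 − 1.41 − 1.276 − 0.912 = 1.302%.
Difference = 1.34 − (1.302) = 0.038 pp.

0.04 percentage points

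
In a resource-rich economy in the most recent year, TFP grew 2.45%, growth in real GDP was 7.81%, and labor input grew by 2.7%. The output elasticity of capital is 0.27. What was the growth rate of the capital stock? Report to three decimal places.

Labor's share = 1 − 0.27 = 0.73.
gY = gA + 0.73×2.7 + 0.27×g.
0.27×g = 7.81 − 2.45 − 1.971 = 3.389.
g = 3.389 / 0.27 = 12.55185%.

The capital stock grew 12.552%.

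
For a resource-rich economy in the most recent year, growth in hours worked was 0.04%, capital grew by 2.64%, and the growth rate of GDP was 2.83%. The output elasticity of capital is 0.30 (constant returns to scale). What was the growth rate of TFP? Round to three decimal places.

Labor's share = 1 − 0.3 = 0.7.
Capital: 0.3 × 2.64 = 0.792 pp.
Hours worked: 0.7 × 0.04 = 0.028 pp.
TFP growth = 2.83 − 0.82 = 2.01%.

TFP growth was 2.010%.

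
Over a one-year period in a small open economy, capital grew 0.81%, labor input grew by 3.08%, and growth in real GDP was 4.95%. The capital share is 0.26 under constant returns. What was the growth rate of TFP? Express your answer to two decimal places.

Labor's share = 1 − 0.26 = 0.74.
Capital: 0.26 × 0.81 = 0.2106 pp.
Labor input: 0.74 × 3.08 = 2.2792 pp.
TFP growth = 4.95 − 2.4898 = 2.4602%.

TFP grew 2.46%.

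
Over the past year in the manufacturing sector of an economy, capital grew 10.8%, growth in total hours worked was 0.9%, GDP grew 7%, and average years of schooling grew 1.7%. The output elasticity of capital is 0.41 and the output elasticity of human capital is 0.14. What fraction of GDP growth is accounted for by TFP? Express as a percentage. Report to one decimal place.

27.6%

Labor's share = 1 − 0.41 − 0.14 = 0.45.
Capital: 0.41 × 10.8 = 4.428 pp.
Average years of schooling: 0.14 × 1.7 = 0.238 pp.
Total hours worked: 0.45 × 0.9 = 0.405 pp.
TFP growth = 7 − 5.071 = 1.929%.
TFP share of growth = 1.929 / 7 × 100 = 27.557%.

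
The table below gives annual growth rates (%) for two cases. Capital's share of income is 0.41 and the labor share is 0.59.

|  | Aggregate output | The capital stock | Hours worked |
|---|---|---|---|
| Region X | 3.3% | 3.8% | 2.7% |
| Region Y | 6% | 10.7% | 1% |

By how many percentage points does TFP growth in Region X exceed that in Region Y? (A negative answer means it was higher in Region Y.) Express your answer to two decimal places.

-0.87 percentage points

Labor's share = 1 − 0.41 = 0.59.
Region X: TFP = 3.3 − 1.558 − 1.593 = 0.149%.
Region Y: TFP = 6 − 4.387 − 0.59 = 1.023%.
Difference = 0.149 − (1.023) = -0.874 pp.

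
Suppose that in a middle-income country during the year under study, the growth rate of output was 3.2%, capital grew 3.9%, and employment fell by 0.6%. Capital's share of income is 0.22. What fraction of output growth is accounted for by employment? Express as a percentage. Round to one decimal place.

Employment accounted for -14.6% of growth.

Labor's share = 1 − 0.22 = 0.78.
Employment contributed 0.78 × (-0.6) = -0.468 pp.
Share of growth = -0.468 / 3.2 × 100 = -14.625%.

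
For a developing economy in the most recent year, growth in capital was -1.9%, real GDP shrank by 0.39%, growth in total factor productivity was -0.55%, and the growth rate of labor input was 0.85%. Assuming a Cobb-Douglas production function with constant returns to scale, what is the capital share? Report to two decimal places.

gY = gA + α·gK + (1−α)·gL, so gY − gA − gL = α(gK − gL).
-0.39 + 0.55 − 0.85 = α × (-1.9 − 0.85).
-0.69 = -2.75 α, so α = 0.2509.

The capital share is 0.25.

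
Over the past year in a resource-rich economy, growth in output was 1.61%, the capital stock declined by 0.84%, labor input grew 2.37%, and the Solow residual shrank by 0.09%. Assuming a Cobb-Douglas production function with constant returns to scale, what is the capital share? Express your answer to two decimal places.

The capital share is 0.21.

gY = gA + α·gK + (1−α)·gL, so gY − gA − gL = α(gK − gL).
1.61 + 0.09 − 2.37 = α × (-0.84 − 2.37).
-0.67 = -3.21 α, so α = 0.2087.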